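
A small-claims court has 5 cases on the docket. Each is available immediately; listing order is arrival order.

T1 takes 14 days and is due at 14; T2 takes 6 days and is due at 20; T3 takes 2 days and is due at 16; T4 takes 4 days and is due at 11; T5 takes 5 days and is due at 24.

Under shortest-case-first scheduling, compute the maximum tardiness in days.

17

SPT (increasing processing time): T3 T4 T5 T2 T1.
T3: 0→2, due 16, tardiness 0
T4: 2→6, due 11, tardiness 0
T5: 6→11, due 24, tardiness 0
T2: 11→17, due 20, tardiness 0
T1: 17→31, due 14, tardiness 17
Maximum = 17.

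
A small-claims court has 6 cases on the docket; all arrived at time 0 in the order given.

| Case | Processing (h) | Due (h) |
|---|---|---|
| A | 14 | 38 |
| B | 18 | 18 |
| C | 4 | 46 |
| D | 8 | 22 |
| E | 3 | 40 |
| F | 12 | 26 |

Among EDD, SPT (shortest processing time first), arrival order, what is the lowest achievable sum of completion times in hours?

152

EDD (increasing due date): B D F A E C.
B: 0→18
D: 18→26
F: 26→38
A: 38→52
E: 52→55
C: 55→59
Sum = 18+26+38+52+55+59 = 248.
SPT (increasing processing time): E C D F A B.
E: 0→3
C: 3→7
D: 7→15
F: 15→27
A: 27→41
B: 41→59
Sum = 3+7+15+27+41+59 = 152.
FIFO (arrival order): A B C D E F.
A: 0→14
B: 14→32
C: 32→36
D: 36→44
E: 44→47
F: 47→59
Sum = 14+32+36+44+47+59 = 232.
EDD 248, SPT 152, FIFO 232 → minimum 152.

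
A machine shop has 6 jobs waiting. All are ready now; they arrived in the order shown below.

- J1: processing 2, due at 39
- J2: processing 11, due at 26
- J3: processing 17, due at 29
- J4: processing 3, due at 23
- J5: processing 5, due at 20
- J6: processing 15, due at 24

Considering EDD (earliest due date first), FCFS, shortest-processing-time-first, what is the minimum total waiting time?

74

EDD (increasing due date): J5 J4 J6 J2 J3 J1.
J5: waits 0, runs 0→5
J4: waits 5, runs 5→8
J6: waits 8, runs 8→23
J2: waits 23, runs 23→34
J3: waits 34, runs 34→51
J1: waits 51, runs 51→53
Sum = 0+5+8+23+34+51 = 121.
FIFO (arrival order): J1 J2 J3 J4 J5 J6.
J1: waits 0, runs 0→2
J2: waits 2, runs 2→13
J3: waits 13, runs 13→30
J4: waits 30, runs 30→33
J5: waits 33, runs 33→38
J6: waits 38, runs 38→53
Sum = 0+2+13+30+33+38 = 116.
SPT (increasing processing time): J1 J4 J5 J2 J6 J3.
J1: waits 0, runs 0→2
J4: waits 2, runs 2→5
J5: waits 5, runs 5→10
J2: waits 10, runs 10→21
J6: waits 21, runs 21→36
J3: waits 36, runs 36→53
Sum = 0+2+5+10+21+36 = 74.
EDD 121, FIFO 116, SPT 74 → minimum 74.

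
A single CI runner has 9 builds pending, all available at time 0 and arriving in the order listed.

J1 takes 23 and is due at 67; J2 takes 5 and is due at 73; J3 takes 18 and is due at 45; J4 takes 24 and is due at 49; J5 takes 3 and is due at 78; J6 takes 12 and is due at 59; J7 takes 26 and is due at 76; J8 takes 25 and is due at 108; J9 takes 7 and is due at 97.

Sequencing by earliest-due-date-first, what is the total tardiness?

EDD (increasing due date): J3 J4 J6 J1 J2 J7 J5 J9 J8.
J3: 0→18, due 45, tardiness 0
J4: 18→42, due 49, tardiness 0
J6: 42→54, due 59, tardiness 0
J1: 54→77, due 67, tardiness 10
J2: 77→82, due 73, tardiness 9
J7: 82→108, due 76, tardiness 32
J5: 108→111, due 78, tardiness 33
J9: 111→118, due 97, tardiness 21
J8: 118→143, due 108, tardiness 35
Sum = 0+0+0+10+9+32+33+21+35 = 140.

140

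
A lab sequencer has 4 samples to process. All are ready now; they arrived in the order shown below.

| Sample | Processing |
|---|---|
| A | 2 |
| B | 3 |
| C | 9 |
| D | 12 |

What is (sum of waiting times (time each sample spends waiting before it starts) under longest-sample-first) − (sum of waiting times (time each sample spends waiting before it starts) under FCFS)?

36

LPT (decreasing processing time): D C B A.
D: waits 0, runs 0→12
C: waits 12, runs 12→21
B: waits 21, runs 21→24
A: waits 24, runs 24→26
Sum = 0+12+21+24 = 57.
FIFO (arrival order): A B C D.
A: waits 0, runs 0→2
B: waits 2, runs 2→5
C: waits 5, runs 5→14
D: waits 14, runs 14→26
Sum = 0+2+5+14 = 21.
Difference = 57 − 21 = 36.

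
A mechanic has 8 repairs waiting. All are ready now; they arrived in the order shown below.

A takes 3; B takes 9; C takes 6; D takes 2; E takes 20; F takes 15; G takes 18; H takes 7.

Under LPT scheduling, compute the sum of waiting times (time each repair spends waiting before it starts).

LPT (decreasing processing time): E G F B H C A D.
E: waits 0, runs 0→20
G: waits 20, runs 20→38
F: waits 38, runs 38→53
B: waits 53, runs 53→62
H: waits 62, runs 62→69
C: waits 69, runs 69→75
A: waits 75, runs 75→78
D: waits 78, runs 78→80
Sum = 0+20+38+53+62+69+75+78 = 395.

395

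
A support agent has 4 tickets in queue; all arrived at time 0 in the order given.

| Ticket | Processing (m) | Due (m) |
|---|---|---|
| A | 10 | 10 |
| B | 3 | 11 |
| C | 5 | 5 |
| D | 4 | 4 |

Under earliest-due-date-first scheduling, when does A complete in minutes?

19

EDD (increasing due date): D C A B.
D: 0→4
C: 4→9
A: 9→19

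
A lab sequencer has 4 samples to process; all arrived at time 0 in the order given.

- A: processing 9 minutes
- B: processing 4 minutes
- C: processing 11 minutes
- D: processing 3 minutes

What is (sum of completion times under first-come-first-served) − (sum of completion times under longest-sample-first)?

FIFO (arrival order): A B C D.
A: 0→9
B: 9→13
C: 13→24
D: 24→27
Sum = 9+13+24+27 = 73.
LPT (decreasing processing time): C A B D.
C: 0→11
A: 11→20
B: 20→24
D: 24→27
Sum = 11+20+24+27 = 82.
Difference = 73 − 82 = -9.

-9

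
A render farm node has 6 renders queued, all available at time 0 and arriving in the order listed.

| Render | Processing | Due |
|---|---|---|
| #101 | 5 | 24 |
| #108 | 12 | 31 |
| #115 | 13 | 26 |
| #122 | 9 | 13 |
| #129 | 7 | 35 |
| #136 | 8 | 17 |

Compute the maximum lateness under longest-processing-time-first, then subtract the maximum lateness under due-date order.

LPT (decreasing processing time): #115 #108 #122 #136 #129 #101.
#115: 0→13, due 26, lateness -13
#108: 13→25, due 31, lateness -6
#122: 25→34, due 13, lateness 21
#136: 34→42, due 17, lateness 25
#129: 42→49, due 35, lateness 14
#101: 49→54, due 24, lateness 30
Maximum = 30.
EDD (increasing due date): #122 #136 #101 #115 #108 #129.
#122: 0→9, due 13, lateness -4
#136: 9→17, due 17, lateness 0
#101: 17→22, due 24, lateness -2
#115: 22→35, due 26, lateness 9
#108: 35→47, due 31, lateness 16
#129: 47→54, due 35, lateness 19
Maximum = 19.
Difference = 30 − 19 = 11.

11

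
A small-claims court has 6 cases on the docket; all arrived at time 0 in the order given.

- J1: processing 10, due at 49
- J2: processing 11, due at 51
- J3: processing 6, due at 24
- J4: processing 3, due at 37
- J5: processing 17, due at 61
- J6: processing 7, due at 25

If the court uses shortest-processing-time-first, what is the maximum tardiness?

0

SPT (increasing processing time): J4 J3 J6 J1 J2 J5.
J4: 0→3, due 37, tardiness 0
J3: 3→9, due 24, tardiness 0
J6: 9→16, due 25, tardiness 0
J1: 16→26, due 49, tardiness 0
J2: 26→37, due 51, tardiness 0
J5: 37→54, due 61, tardiness 0
Maximum = 0.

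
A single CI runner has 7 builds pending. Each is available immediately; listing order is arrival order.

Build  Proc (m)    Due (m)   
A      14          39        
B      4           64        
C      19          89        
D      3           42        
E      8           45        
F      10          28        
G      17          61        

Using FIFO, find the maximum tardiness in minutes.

FIFO (arrival order): A B C D E F G.
A: 0→14, due 39, tardiness 0
B: 14→18, due 64, tardiness 0
C: 18→37, due 89, tardiness 0
D: 37→40, due 42, tardiness 0
E: 40→48, due 45, tardiness 3
F: 48→58, due 28, tardiness 30
G: 58→75, due 61, tardiness 14
Maximum = 30.

30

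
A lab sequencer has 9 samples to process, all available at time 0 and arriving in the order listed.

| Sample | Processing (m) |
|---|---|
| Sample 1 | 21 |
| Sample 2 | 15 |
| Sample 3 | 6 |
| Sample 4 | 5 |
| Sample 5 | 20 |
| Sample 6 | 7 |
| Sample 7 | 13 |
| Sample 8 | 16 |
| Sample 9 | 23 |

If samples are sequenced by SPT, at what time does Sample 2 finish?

46

SPT (increasing processing time): Sample 4 Sample 3 Sample 6 Sample 7 Sample 2 Sample 8 Sample 5 Sample 1 Sample 9.
Sample 4: 0→5
Sample 3: 5→11
Sample 6: 11→18
Sample 7: 18→31
Sample 2: 31→46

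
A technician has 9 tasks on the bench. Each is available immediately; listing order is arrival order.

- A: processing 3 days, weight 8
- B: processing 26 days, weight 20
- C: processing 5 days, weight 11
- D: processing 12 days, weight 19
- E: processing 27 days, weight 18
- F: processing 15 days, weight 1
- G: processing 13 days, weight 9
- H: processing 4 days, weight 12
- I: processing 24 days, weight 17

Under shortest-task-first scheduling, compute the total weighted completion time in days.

6735

SPT (increasing processing time): A H C D G F I B E.
A: finishes 3, weight 8, w·C = 24
H: finishes 7, weight 12, w·C = 84
C: finishes 12, weight 11, w·C = 132
D: finishes 24, weight 19, w·C = 456
G: finishes 37, weight 9, w·C = 333
F: finishes 52, weight 1, w·C = 52
I: finishes 76, weight 17, w·C = 1292
B: finishes 102, weight 20, w·C = 2040
E: finishes 129, weight 18, w·C = 2322
Sum = 24+84+132+456+333+52+1292+2040+2322 = 6735.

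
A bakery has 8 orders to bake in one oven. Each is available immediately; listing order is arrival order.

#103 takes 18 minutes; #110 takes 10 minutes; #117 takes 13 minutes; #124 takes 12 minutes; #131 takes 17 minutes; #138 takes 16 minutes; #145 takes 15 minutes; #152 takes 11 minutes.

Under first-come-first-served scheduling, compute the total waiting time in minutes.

397

FIFO (arrival order): #103 #110 #117 #124 #131 #138 #145 #152.
#103: waits 0, runs 0→18
#110: waits 18, runs 18→28
#117: waits 28, runs 28→41
#124: waits 41, runs 41→53
#131: waits 53, runs 53→70
#138: waits 70, runs 70→86
#145: waits 86, runs 86→101
#152: waits 101, runs 101→112
Sum = 0+18+28+41+53+70+86+101 = 397.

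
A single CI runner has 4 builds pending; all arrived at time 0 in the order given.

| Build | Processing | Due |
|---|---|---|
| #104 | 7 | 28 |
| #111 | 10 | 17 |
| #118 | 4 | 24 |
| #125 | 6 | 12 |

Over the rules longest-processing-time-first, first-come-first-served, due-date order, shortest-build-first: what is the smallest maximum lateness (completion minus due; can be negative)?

LPT (decreasing processing time): #111 #104 #125 #118.
#111: 0→10, due 17, lateness -7
#104: 10→17, due 28, lateness -11
#125: 17→23, due 12, lateness 11
#118: 23→27, due 24, lateness 3
Maximum = 11.
FIFO (arrival order): #104 #111 #118 #125.
#104: 0→7, due 28, lateness -21
#111: 7→17, due 17, lateness 0
#118: 17→21, due 24, lateness -3
#125: 21→27, due 12, lateness 15
Maximum = 15.
EDD (increasing due date): #125 #111 #118 #104.
#125: 0→6, due 12, lateness -6
#111: 6→16, due 17, lateness -1
#118: 16→20, due 24, lateness -4
#104: 20→27, due 28, lateness -1
Maximum = -1.
SPT (increasing processing time): #118 #125 #104 #111.
#118: 0→4, due 24, lateness -20
#125: 4→10, due 12, lateness -2
#104: 10→17, due 28, lateness -11
#111: 17→27, due 17, lateness 10
Maximum = 10.
LPT 11, FIFO 15, EDD -1, SPT 10 → minimum -1.

-1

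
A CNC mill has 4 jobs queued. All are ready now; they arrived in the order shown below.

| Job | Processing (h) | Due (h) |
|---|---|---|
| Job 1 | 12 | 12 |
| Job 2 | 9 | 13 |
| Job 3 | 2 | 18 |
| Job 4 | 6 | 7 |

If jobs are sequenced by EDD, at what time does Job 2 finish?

27

EDD (increasing due date): Job 4 Job 1 Job 2 Job 3.
Job 4: 0→6
Job 1: 6→18
Job 2: 18→27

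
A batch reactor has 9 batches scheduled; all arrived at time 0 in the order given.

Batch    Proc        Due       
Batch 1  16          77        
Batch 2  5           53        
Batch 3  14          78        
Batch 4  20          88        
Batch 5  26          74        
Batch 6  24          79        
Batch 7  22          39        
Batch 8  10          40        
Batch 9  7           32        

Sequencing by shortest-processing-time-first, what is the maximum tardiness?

SPT (increasing processing time): Batch 2 Batch 9 Batch 8 Batch 3 Batch 1 Batch 4 Batch 7 Batch 6 Batch 5.
Batch 2: 0→5, due 53, tardiness 0
Batch 9: 5→12, due 32, tardiness 0
Batch 8: 12→22, due 40, tardiness 0
Batch 3: 22→36, due 78, tardiness 0
Batch 1: 36→52, due 77, tardiness 0
Batch 4: 52→72, due 88, tardiness 0
Batch 7: 72→94, due 39, tardiness 55
Batch 6: 94→118, due 79, tardiness 39
Batch 5: 118→144, due 74, tardiness 70
Maximum = 70.

70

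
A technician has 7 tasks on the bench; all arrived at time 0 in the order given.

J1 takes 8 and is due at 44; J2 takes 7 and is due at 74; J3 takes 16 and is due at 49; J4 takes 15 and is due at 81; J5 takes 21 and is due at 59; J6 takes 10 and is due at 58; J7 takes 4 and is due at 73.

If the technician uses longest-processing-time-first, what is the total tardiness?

41

LPT (decreasing processing time): J5 J3 J4 J6 J1 J2 J7.
J5: 0→21, due 59, tardiness 0
J3: 21→37, due 49, tardiness 0
J4: 37→52, due 81, tardiness 0
J6: 52→62, due 58, tardiness 4
J1: 62→70, due 44, tardiness 26
J2: 70→77, due 74, tardiness 3
J7: 77→81, due 73, tardiness 8
Sum = 0+0+0+4+26+3+8 = 41.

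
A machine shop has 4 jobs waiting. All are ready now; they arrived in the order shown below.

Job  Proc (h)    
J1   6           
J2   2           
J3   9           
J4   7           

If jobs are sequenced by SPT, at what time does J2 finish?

2

SPT (increasing processing time): J2 J1 J4 J3.
J2: 0→2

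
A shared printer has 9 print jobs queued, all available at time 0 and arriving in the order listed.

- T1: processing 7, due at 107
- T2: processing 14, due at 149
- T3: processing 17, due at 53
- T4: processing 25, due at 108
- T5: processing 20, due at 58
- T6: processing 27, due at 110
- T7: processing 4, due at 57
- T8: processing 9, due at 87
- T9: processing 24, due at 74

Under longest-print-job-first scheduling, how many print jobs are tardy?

6

LPT (decreasing processing time): T6 T4 T9 T5 T3 T2 T8 T1 T7.
T6: 0→27, due 110, tardiness 0
T4: 27→52, due 108, tardiness 0
T9: 52→76, due 74, tardiness 2
T5: 76→96, due 58, tardiness 38
T3: 96→113, due 53, tardiness 60
T2: 113→127, due 149, tardiness 0
T8: 127→136, due 87, tardiness 49
T1: 136→143, due 107, tardiness 36
T7: 143→147, due 57, tardiness 90
Late print jobs: 6.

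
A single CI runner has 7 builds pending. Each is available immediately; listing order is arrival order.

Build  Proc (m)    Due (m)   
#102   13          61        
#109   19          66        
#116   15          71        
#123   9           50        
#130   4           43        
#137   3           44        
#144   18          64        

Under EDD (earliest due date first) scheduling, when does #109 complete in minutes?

EDD (increasing due date): #130 #137 #123 #102 #144 #109 #116.
#130: 0→4
#137: 4→7
#123: 7→16
#102: 16→29
#144: 29→47
#109: 47→66

66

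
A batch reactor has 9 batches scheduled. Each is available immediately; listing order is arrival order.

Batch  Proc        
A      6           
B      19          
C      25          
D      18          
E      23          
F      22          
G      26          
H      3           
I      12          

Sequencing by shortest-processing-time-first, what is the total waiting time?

441

SPT (increasing processing time): H A I D B F E C G.
H: waits 0, runs 0→3
A: waits 3, runs 3→9
I: waits 9, runs 9→21
D: waits 21, runs 21→39
B: waits 39, runs 39→58
F: waits 58, runs 58→80
E: waits 80, runs 80→103
C: waits 103, runs 103→128
G: waits 128, runs 128→154
Sum = 0+3+9+21+39+58+80+103+128 = 441.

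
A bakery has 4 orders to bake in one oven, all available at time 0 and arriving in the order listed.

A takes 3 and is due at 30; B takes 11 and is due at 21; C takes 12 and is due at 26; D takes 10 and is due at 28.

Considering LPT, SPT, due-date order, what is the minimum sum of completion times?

LPT (decreasing processing time): C B D A.
C: 0→12
B: 12→23
D: 23→33
A: 33→36
Sum = 12+23+33+36 = 104.
SPT (increasing processing time): A D B C.
A: 0→3
D: 3→13
B: 13→24
C: 24→36
Sum = 3+13+24+36 = 76.
EDD (increasing due date): B C D A.
B: 0→11
C: 11→23
D: 23→33
A: 33→36
Sum = 11+23+33+36 = 103.
LPT 104, SPT 76, EDD 103 → minimum 76.

76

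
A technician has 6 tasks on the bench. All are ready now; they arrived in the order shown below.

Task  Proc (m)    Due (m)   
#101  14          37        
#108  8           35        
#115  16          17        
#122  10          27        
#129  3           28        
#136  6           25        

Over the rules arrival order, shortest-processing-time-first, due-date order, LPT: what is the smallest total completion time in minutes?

154

FIFO (arrival order): #101 #108 #115 #122 #129 #136.
#101: 0→14
#108: 14→22
#115: 22→38
#122: 38→48
#129: 48→51
#136: 51→57
Sum = 14+22+38+48+51+57 = 230.
SPT (increasing processing time): #129 #136 #108 #122 #101 #115.
#129: 0→3
#136: 3→9
#108: 9→17
#122: 17→27
#101: 27→41
#115: 41→57
Sum = 3+9+17+27+41+57 = 154.
EDD (increasing due date): #115 #136 #122 #129 #108 #101.
#115: 0→16
#136: 16→22
#122: 22→32
#129: 32→35
#108: 35→43
#101: 43→57
Sum = 16+22+32+35+43+57 = 205.
LPT (decreasing processing time): #115 #101 #122 #108 #136 #129.
#115: 0→16
#101: 16→30
#122: 30→40
#108: 40→48
#136: 48→54
#129: 54→57
Sum = 16+30+40+48+54+57 = 245.
FIFO 230, SPT 154, EDD 205, LPT 245 → minimum 154.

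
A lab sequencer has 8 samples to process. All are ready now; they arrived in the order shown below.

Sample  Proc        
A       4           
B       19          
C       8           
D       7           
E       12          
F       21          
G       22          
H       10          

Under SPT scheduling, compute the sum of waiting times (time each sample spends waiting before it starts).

SPT (increasing processing time): A D C H E B F G.
A: waits 0, runs 0→4
D: waits 4, runs 4→11
C: waits 11, runs 11→19
H: waits 19, runs 19→29
E: waits 29, runs 29→41
B: waits 41, runs 41→60
F: waits 60, runs 60→81
G: waits 81, runs 81→103
Sum = 0+4+11+19+29+41+60+81 = 245.

245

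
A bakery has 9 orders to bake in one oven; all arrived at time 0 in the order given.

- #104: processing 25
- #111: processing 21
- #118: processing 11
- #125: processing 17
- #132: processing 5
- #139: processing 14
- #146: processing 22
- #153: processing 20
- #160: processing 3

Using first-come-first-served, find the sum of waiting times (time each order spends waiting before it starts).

FIFO (arrival order): #104 #111 #118 #125 #132 #139 #146 #153 #160.
#104: waits 0, runs 0→25
#111: waits 25, runs 25→46
#118: waits 46, runs 46→57
#125: waits 57, runs 57→74
#132: waits 74, runs 74→79
#139: waits 79, runs 79→93
#146: waits 93, runs 93→115
#153: waits 115, runs 115→135
#160: waits 135, runs 135→138
Sum = 0+25+46+57+74+79+93+115+135 = 624.

624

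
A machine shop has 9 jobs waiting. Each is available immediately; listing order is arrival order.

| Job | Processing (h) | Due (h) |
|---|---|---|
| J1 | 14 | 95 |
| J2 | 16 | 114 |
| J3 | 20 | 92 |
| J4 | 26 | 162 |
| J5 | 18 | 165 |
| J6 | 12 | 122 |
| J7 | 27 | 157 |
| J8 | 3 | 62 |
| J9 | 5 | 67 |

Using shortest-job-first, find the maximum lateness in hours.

SPT (increasing processing time): J8 J9 J6 J1 J2 J5 J3 J4 J7.
J8: 0→3, due 62, lateness -59
J9: 3→8, due 67, lateness -59
J6: 8→20, due 122, lateness -102
J1: 20→34, due 95, lateness -61
J2: 34→50, due 114, lateness -64
J5: 50→68, due 165, lateness -97
J3: 68→88, due 92, lateness -4
J4: 88→114, due 162, lateness -48
J7: 114→141, due 157, lateness -16
Maximum = -4.

-4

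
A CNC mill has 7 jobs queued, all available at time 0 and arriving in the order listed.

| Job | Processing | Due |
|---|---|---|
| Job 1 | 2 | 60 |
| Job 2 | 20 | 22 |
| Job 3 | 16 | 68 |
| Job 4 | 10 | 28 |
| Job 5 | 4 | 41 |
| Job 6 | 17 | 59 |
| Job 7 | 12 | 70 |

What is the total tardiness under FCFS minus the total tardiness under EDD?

FIFO (arrival order): Job 1 Job 2 Job 3 Job 4 Job 5 Job 6 Job 7.
Job 1: 0→2, due 60, tardiness 0
Job 2: 2→22, due 22, tardiness 0
Job 3: 22→38, due 68, tardiness 0
Job 4: 38→48, due 28, tardiness 20
Job 5: 48→52, due 41, tardiness 11
Job 6: 52→69, due 59, tardiness 10
Job 7: 69→81, due 70, tardiness 11
Sum = 0+0+0+20+11+10+11 = 52.
EDD (increasing due date): Job 2 Job 4 Job 5 Job 6 Job 1 Job 3 Job 7.
Job 2: 0→20, due 22, tardiness 0
Job 4: 20→30, due 28, tardiness 2
Job 5: 30→34, due 41, tardiness 0
Job 6: 34→51, due 59, tardiness 0
Job 1: 51→53, due 60, tardiness 0
Job 3: 53→69, due 68, tardiness 1
Job 7: 69→81, due 70, tardiness 11
Sum = 0+2+0+0+0+1+11 = 14.
Difference = 52 − 14 = 38.

38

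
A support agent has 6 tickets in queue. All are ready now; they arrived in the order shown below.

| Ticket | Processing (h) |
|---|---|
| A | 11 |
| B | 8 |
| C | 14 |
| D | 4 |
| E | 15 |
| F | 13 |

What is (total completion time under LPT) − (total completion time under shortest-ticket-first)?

75

LPT (decreasing processing time): E C F A B D.
E: 0→15
C: 15→29
F: 29→42
A: 42→53
B: 53→61
D: 61→65
Sum = 15+29+42+53+61+65 = 265.
SPT (increasing processing time): D B A F C E.
D: 0→4
B: 4→12
A: 12→23
F: 23→36
C: 36→50
E: 50→65
Sum = 4+12+23+36+50+65 = 190.
Difference = 265 − 190 = 75.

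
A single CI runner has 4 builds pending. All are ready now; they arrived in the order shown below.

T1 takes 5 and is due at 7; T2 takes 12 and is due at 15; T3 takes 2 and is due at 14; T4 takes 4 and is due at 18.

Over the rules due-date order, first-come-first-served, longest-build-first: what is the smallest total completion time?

54

EDD (increasing due date): T1 T3 T2 T4.
T1: 0→5
T3: 5→7
T2: 7→19
T4: 19→23
Sum = 5+7+19+23 = 54.
FIFO (arrival order): T1 T2 T3 T4.
T1: 0→5
T2: 5→17
T3: 17→19
T4: 19→23
Sum = 5+17+19+23 = 64.
LPT (decreasing processing time): T2 T1 T4 T3.
T2: 0→12
T1: 12→17
T4: 17→21
T3: 21→23
Sum = 12+17+21+23 = 73.
EDD 54, FIFO 64, LPT 73 → minimum 54.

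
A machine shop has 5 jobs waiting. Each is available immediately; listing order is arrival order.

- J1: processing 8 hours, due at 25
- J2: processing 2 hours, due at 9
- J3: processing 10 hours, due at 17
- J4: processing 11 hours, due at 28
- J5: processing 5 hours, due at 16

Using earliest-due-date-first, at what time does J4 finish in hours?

EDD (increasing due date): J2 J5 J3 J1 J4.
J2: 0→2
J5: 2→7
J3: 7→17
J1: 17→25
J4: 25→36

36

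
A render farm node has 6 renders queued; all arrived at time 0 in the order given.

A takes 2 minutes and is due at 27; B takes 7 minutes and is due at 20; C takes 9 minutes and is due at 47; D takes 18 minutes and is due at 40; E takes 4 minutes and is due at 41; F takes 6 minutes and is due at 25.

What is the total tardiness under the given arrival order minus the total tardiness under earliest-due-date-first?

FIFO (arrival order): A B C D E F.
A: 0→2, due 27, tardiness 0
B: 2→9, due 20, tardiness 0
C: 9→18, due 47, tardiness 0
D: 18→36, due 40, tardiness 0
E: 36→40, due 41, tardiness 0
F: 40→46, due 25, tardiness 21
Sum = 0+0+0+0+0+21 = 21.
EDD (increasing due date): B F A D E C.
B: 0→7, due 20, tardiness 0
F: 7→13, due 25, tardiness 0
A: 13→15, due 27, tardiness 0
D: 15→33, due 40, tardiness 0
E: 33→37, due 41, tardiness 0
C: 37→46, due 47, tardiness 0
Sum = 0+0+0+0+0+0 = 0.
Difference = 21 − 0 = 21.

21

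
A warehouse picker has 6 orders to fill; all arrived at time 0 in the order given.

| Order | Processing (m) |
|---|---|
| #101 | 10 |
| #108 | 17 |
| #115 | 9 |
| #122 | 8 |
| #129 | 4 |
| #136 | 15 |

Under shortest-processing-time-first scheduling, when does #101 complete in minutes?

SPT (increasing processing time): #129 #122 #115 #101 #136 #108.
#129: 0→4
#122: 4→12
#115: 12→21
#101: 21→31

31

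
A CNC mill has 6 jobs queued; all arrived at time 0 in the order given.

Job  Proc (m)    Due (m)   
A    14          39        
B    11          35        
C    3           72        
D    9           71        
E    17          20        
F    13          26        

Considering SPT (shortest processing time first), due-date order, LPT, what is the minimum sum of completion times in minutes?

SPT (increasing processing time): C D B F A E.
C: 0→3
D: 3→12
B: 12→23
F: 23→36
A: 36→50
E: 50→67
Sum = 3+12+23+36+50+67 = 191.
EDD (increasing due date): E F B A D C.
E: 0→17
F: 17→30
B: 30→41
A: 41→55
D: 55→64
C: 64→67
Sum = 17+30+41+55+64+67 = 274.
LPT (decreasing processing time): E A F B D C.
E: 0→17
A: 17→31
F: 31→44
B: 44→55
D: 55→64
C: 64→67
Sum = 17+31+44+55+64+67 = 278.
SPT 191, EDD 274, LPT 278 → minimum 191.

191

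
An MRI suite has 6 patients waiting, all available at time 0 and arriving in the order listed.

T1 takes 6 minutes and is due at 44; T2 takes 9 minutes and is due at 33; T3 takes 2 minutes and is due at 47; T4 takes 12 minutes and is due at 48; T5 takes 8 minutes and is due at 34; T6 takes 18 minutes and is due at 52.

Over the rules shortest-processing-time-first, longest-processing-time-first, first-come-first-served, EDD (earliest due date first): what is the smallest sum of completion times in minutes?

143

SPT (increasing processing time): T3 T1 T5 T2 T4 T6.
T3: 0→2
T1: 2→8
T5: 8→16
T2: 16→25
T4: 25→37
T6: 37→55
Sum = 2+8+16+25+37+55 = 143.
LPT (decreasing processing time): T6 T4 T2 T5 T1 T3.
T6: 0→18
T4: 18→30
T2: 30→39
T5: 39→47
T1: 47→53
T3: 53→55
Sum = 18+30+39+47+53+55 = 242.
FIFO (arrival order): T1 T2 T3 T4 T5 T6.
T1: 0→6
T2: 6→15
T3: 15→17
T4: 17→29
T5: 29→37
T6: 37→55
Sum = 6+15+17+29+37+55 = 159.
EDD (increasing due date): T2 T5 T1 T3 T4 T6.
T2: 0→9
T5: 9→17
T1: 17→23
T3: 23→25
T4: 25→37
T6: 37→55
Sum = 9+17+23+25+37+55 = 166.
SPT 143, LPT 242, FIFO 159, EDD 166 → minimum 143.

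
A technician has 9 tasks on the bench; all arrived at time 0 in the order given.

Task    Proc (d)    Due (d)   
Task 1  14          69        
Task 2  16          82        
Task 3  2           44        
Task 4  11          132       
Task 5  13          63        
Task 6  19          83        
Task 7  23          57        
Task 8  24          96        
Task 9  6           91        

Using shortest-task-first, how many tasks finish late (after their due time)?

2

SPT (increasing processing time): Task 3 Task 9 Task 4 Task 5 Task 1 Task 2 Task 6 Task 7 Task 8.
Task 3: 0→2, due 44, tardiness 0
Task 9: 2→8, due 91, tardiness 0
Task 4: 8→19, due 132, tardiness 0
Task 5: 19→32, due 63, tardiness 0
Task 1: 32→46, due 69, tardiness 0
Task 2: 46→62, due 82, tardiness 0
Task 6: 62→81, due 83, tardiness 0
Task 7: 81→104, due 57, tardiness 47
Task 8: 104→128, due 96, tardiness 32
Late tasks: 2.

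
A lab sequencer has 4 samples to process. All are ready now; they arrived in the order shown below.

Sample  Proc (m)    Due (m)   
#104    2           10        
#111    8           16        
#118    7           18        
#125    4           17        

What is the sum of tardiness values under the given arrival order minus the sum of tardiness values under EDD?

FIFO (arrival order): #104 #111 #118 #125.
#104: 0→2, due 10, tardiness 0
#111: 2→10, due 16, tardiness 0
#118: 10→17, due 18, tardiness 0
#125: 17→21, due 17, tardiness 4
Sum = 0+0+0+4 = 4.
EDD (increasing due date): #104 #111 #125 #118.
#104: 0→2, due 10, tardiness 0
#111: 2→10, due 16, tardiness 0
#125: 10→14, due 17, tardiness 0
#118: 14→21, due 18, tardiness 3
Sum = 0+0+0+3 = 3.
Difference = 4 − 3 = 1.

1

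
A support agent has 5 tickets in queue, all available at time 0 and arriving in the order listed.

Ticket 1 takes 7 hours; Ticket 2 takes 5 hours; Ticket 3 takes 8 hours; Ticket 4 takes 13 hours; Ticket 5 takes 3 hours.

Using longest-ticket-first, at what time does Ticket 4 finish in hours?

13

LPT (decreasing processing time): Ticket 4 Ticket 3 Ticket 1 Ticket 2 Ticket 5.
Ticket 4: 0→13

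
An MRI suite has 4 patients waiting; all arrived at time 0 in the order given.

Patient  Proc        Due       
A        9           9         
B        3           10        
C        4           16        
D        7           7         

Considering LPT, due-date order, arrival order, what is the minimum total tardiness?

LPT (decreasing processing time): A D C B.
A: 0→9, due 9, tardiness 0
D: 9→16, due 7, tardiness 9
C: 16→20, due 16, tardiness 4
B: 20→23, due 10, tardiness 13
Sum = 0+9+4+13 = 26.
EDD (increasing due date): D A B C.
D: 0→7, due 7, tardiness 0
A: 7→16, due 9, tardiness 7
B: 16→19, due 10, tardiness 9
C: 19→23, due 16, tardiness 7
Sum = 0+7+9+7 = 23.
FIFO (arrival order): A B C D.
A: 0→9, due 9, tardiness 0
B: 9→12, due 10, tardiness 2
C: 12→16, due 16, tardiness 0
D: 16→23, due 7, tardiness 16
Sum = 0+2+0+16 = 18.
LPT 26, EDD 23, FIFO 18 → minimum 18.

18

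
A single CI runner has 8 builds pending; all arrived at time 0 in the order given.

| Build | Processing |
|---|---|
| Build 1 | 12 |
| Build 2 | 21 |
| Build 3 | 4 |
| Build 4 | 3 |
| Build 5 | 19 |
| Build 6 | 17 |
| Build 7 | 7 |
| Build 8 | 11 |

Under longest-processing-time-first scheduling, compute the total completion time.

LPT (decreasing processing time): Build 2 Build 5 Build 6 Build 1 Build 8 Build 7 Build 3 Build 4.
Build 2: 0→21
Build 5: 21→40
Build 6: 40→57
Build 1: 57→69
Build 8: 69→80
Build 7: 80→87
Build 3: 87→91
Build 4: 91→94
Sum = 21+40+57+69+80+87+91+94 = 539.

539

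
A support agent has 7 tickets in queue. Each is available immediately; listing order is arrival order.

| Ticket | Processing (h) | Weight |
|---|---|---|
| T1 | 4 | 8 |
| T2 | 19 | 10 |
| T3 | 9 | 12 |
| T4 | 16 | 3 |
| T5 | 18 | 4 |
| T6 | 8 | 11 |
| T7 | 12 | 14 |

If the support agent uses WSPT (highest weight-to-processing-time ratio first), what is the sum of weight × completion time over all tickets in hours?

1936

WSPT (decreasing weight/processing-time ratio): T1 T6 T3 T7 T2 T5 T4.
T1: finishes 4, weight 8, w·C = 32
T6: finishes 12, weight 11, w·C = 132
T3: finishes 21, weight 12, w·C = 252
T7: finishes 33, weight 14, w·C = 462
T2: finishes 52, weight 10, w·C = 520
T5: finishes 70, weight 4, w·C = 280
T4: finishes 86, weight 3, w·C = 258
Sum = 32+132+252+462+520+280+258 = 1936.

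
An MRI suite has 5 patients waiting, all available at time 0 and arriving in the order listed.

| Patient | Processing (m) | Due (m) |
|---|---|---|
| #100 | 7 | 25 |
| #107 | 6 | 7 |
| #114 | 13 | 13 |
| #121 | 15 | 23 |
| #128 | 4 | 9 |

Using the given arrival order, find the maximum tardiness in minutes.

FIFO (arrival order): #100 #107 #114 #121 #128.
#100: 0→7, due 25, tardiness 0
#107: 7→13, due 7, tardiness 6
#114: 13→26, due 13, tardiness 13
#121: 26→41, due 23, tardiness 18
#128: 41→45, due 9, tardiness 36
Maximum = 36.

36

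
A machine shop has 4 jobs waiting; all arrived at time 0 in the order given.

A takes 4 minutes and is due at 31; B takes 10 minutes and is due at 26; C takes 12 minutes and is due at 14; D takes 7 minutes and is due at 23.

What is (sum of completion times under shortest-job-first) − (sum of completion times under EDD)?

-24

SPT (increasing processing time): A D B C.
A: 0→4
D: 4→11
B: 11→21
C: 21→33
Sum = 4+11+21+33 = 69.
EDD (increasing due date): C D B A.
C: 0→12
D: 12→19
B: 19→29
A: 29→33
Sum = 12+19+29+33 = 93.
Difference = 69 − 93 = -24.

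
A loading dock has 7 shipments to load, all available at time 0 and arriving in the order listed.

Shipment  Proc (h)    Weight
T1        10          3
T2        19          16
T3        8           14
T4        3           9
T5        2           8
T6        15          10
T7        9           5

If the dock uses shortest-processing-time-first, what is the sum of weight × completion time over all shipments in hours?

1975

SPT (increasing processing time): T5 T4 T3 T7 T1 T6 T2.
T5: finishes 2, weight 8, w·C = 16
T4: finishes 5, weight 9, w·C = 45
T3: finishes 13, weight 14, w·C = 182
T7: finishes 22, weight 5, w·C = 110
T1: finishes 32, weight 3, w·C = 96
T6: finishes 47, weight 10, w·C = 470
T2: finishes 66, weight 16, w·C = 1056
Sum = 16+45+182+110+96+470+1056 = 1975.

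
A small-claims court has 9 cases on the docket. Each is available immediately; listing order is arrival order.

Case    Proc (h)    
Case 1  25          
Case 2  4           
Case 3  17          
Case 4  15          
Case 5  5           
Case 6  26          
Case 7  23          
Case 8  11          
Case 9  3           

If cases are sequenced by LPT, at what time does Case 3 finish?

91

LPT (decreasing processing time): Case 6 Case 1 Case 7 Case 3 Case 4 Case 8 Case 5 Case 2 Case 9.
Case 6: 0→26
Case 1: 26→51
Case 7: 51→74
Case 3: 74→91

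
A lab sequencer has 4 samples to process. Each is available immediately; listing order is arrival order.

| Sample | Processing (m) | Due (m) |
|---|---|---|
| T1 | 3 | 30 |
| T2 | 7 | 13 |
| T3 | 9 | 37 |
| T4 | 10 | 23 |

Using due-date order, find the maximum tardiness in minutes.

0

EDD (increasing due date): T2 T4 T1 T3.
T2: 0→7, due 13, tardiness 0
T4: 7→17, due 23, tardiness 0
T1: 17→20, due 30, tardiness 0
T3: 20→29, due 37, tardiness 0
Maximum = 0.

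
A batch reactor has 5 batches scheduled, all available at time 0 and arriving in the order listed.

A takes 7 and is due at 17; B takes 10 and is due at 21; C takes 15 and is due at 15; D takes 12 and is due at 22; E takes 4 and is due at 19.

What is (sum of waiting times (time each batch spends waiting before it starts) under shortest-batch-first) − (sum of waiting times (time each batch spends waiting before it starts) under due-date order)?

-30

SPT (increasing processing time): E A B D C.
E: waits 0, runs 0→4
A: waits 4, runs 4→11
B: waits 11, runs 11→21
D: waits 21, runs 21→33
C: waits 33, runs 33→48
Sum = 0+4+11+21+33 = 69.
EDD (increasing due date): C A E B D.
C: waits 0, runs 0→15
A: waits 15, runs 15→22
E: waits 22, runs 22→26
B: waits 26, runs 26→36
D: waits 36, runs 36→48
Sum = 0+15+22+26+36 = 99.
Difference = 69 − 99 = -30.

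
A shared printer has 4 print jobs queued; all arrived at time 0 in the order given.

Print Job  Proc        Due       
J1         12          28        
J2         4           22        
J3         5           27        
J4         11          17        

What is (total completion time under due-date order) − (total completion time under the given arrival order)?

EDD (increasing due date): J4 J2 J3 J1.
J4: 0→11
J2: 11→15
J3: 15→20
J1: 20→32
Sum = 11+15+20+32 = 78.
FIFO (arrival order): J1 J2 J3 J4.
J1: 0→12
J2: 12→16
J3: 16→21
J4: 21→32
Sum = 12+16+21+32 = 81.
Difference = 78 − 81 = -3.

-3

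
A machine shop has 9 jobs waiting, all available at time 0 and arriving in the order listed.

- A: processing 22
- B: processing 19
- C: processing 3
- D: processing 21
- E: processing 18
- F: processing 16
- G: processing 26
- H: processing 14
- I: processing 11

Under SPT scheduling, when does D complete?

SPT (increasing processing time): C I H F E B D A G.
C: 0→3
I: 3→14
H: 14→28
F: 28→44
E: 44→62
B: 62→81
D: 81→102

102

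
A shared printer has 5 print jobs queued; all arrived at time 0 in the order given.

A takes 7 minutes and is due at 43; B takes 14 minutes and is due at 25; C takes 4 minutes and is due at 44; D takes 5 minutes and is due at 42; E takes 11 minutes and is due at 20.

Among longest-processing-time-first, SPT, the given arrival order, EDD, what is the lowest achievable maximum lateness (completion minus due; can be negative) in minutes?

LPT (decreasing processing time): B E A D C.
B: 0→14, due 25, lateness -11
E: 14→25, due 20, lateness 5
A: 25→32, due 43, lateness -11
D: 32→37, due 42, lateness -5
C: 37→41, due 44, lateness -3
Maximum = 5.
SPT (increasing processing time): C D A E B.
C: 0→4, due 44, lateness -40
D: 4→9, due 42, lateness -33
A: 9→16, due 43, lateness -27
E: 16→27, due 20, lateness 7
B: 27→41, due 25, lateness 16
Maximum = 16.
FIFO (arrival order): A B C D E.
A: 0→7, due 43, lateness -36
B: 7→21, due 25, lateness -4
C: 21→25, due 44, lateness -19
D: 25→30, due 42, lateness -12
E: 30→41, due 20, lateness 21
Maximum = 21.
EDD (increasing due date): E B D A C.
E: 0→11, due 20, lateness -9
B: 11→25, due 25, lateness 0
D: 25→30, due 42, lateness -12
A: 30→37, due 43, lateness -6
C: 37→41, due 44, lateness -3
Maximum = 0.
LPT 5, SPT 16, FIFO 21, EDD 0 → minimum 0.

0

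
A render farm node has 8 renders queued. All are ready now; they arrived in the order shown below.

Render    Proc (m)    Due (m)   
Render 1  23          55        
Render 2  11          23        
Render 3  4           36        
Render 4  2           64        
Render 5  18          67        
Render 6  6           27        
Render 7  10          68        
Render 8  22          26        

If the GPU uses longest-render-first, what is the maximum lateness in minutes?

63

LPT (decreasing processing time): Render 1 Render 8 Render 5 Render 2 Render 7 Render 6 Render 3 Render 4.
Render 1: 0→23, due 55, lateness -32
Render 8: 23→45, due 26, lateness 19
Render 5: 45→63, due 67, lateness -4
Render 2: 63→74, due 23, lateness 51
Render 7: 74→84, due 68, lateness 16
Render 6: 84→90, due 27, lateness 63
Render 3: 90→94, due 36, lateness 58
Render 4: 94→96, due 64, lateness 32
Maximum = 63.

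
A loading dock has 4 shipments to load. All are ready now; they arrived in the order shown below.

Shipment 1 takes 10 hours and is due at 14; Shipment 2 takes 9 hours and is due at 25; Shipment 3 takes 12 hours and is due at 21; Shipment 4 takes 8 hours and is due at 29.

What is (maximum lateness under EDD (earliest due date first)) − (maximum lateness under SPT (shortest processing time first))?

EDD (increasing due date): Shipment 1 Shipment 3 Shipment 2 Shipment 4.
Shipment 1: 0→10, due 14, lateness -4
Shipment 3: 10→22, due 21, lateness 1
Shipment 2: 22→31, due 25, lateness 6
Shipment 4: 31→39, due 29, lateness 10
Maximum = 10.
SPT (increasing processing time): Shipment 4 Shipment 2 Shipment 1 Shipment 3.
Shipment 4: 0→8, due 29, lateness -21
Shipment 2: 8→17, due 25, lateness -8
Shipment 1: 17→27, due 14, lateness 13
Shipment 3: 27→39, due 21, lateness 18
Maximum = 18.
Difference = 10 − 18 = -8.

-8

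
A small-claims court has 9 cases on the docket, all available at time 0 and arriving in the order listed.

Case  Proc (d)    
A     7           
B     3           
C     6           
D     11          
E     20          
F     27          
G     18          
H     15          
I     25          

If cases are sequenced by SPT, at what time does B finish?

SPT (increasing processing time): B C A D H G E I F.
B: 0→3

3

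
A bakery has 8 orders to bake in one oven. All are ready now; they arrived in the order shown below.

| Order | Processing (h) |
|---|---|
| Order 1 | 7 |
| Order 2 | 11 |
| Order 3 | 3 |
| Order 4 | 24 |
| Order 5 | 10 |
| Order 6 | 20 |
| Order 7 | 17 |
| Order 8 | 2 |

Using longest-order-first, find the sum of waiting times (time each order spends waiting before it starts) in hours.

LPT (decreasing processing time): Order 4 Order 6 Order 7 Order 2 Order 5 Order 1 Order 3 Order 8.
Order 4: waits 0, runs 0→24
Order 6: waits 24, runs 24→44
Order 7: waits 44, runs 44→61
Order 2: waits 61, runs 61→72
Order 5: waits 72, runs 72→82
Order 1: waits 82, runs 82→89
Order 3: waits 89, runs 89→92
Order 8: waits 92, runs 92→94
Sum = 0+24+44+61+72+82+89+92 = 464.

464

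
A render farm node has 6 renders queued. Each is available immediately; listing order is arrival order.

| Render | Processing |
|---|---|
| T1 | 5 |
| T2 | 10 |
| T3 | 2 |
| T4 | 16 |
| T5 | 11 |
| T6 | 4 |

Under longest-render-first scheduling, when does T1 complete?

42

LPT (decreasing processing time): T4 T5 T2 T1 T6 T3.
T4: 0→16
T5: 16→27
T2: 27→37
T1: 37→42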